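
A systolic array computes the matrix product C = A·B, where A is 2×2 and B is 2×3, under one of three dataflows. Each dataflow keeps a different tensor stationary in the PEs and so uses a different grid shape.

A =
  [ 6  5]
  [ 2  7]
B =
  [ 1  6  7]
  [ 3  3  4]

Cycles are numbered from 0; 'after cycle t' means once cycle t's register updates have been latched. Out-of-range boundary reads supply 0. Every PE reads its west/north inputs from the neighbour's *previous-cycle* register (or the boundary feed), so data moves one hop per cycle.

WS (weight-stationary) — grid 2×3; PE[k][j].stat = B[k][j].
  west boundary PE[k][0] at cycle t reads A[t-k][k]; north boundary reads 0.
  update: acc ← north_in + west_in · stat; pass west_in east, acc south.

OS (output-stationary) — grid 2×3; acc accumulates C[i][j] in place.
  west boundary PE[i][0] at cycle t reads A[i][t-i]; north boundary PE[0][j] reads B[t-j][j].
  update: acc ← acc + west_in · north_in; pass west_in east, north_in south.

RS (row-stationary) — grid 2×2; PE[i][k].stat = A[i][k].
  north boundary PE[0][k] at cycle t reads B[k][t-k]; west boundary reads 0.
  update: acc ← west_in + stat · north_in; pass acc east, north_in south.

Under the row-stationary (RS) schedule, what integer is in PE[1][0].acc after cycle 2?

PE[1][0].acc = 12

RS 2×2: PE[1][0] cycle-by-cycle (with neighbour feeds):
  c0 r0c0: 6 / 6 / 1
  c0 r1c0: 0 / 0 / 0
  c1 r0c0: 36 / 36 / 6
  c1 r1c0: 2 / 2 / 1
  c2 r0c0: 42 / 42 / 7
  c2 r1c0: 12 / 12 / 6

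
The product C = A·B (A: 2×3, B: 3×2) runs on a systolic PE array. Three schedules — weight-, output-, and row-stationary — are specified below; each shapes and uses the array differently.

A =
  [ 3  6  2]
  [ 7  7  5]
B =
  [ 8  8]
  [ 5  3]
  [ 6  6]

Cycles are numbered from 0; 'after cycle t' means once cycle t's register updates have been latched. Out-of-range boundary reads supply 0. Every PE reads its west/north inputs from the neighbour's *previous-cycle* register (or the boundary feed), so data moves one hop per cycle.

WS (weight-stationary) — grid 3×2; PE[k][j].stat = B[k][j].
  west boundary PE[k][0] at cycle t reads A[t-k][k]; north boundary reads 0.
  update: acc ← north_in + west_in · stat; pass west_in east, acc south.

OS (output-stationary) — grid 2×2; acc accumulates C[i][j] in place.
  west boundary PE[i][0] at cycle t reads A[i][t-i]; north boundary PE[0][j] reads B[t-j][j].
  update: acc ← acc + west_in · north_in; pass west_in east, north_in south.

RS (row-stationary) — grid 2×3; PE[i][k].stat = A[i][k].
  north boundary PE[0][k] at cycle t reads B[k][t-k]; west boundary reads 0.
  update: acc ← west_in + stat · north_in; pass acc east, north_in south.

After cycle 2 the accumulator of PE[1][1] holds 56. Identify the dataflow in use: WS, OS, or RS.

dataflow = OS

WS [3×2] PE[1][1] across cycles:
  0: (1,1).acc=0  regs=<0,0>
  1: (1,1).acc=0  regs=<0,0>
  2: (1,1).acc=42  regs=<6,42>
OS [2×2] PE[1][1] across cycles:
  0: (1,1).acc=0  regs=<0,0>
  1: (1,1).acc=0  regs=<0,0>
  2: (1,1).acc=56  regs=<7,8>
RS [2×3] PE[1][1] across cycles:
  0: (1,1).acc=0  regs=<0,0>
  1: (1,1).acc=0  regs=<0,0>
  2: (1,1).acc=91  regs=<91,5>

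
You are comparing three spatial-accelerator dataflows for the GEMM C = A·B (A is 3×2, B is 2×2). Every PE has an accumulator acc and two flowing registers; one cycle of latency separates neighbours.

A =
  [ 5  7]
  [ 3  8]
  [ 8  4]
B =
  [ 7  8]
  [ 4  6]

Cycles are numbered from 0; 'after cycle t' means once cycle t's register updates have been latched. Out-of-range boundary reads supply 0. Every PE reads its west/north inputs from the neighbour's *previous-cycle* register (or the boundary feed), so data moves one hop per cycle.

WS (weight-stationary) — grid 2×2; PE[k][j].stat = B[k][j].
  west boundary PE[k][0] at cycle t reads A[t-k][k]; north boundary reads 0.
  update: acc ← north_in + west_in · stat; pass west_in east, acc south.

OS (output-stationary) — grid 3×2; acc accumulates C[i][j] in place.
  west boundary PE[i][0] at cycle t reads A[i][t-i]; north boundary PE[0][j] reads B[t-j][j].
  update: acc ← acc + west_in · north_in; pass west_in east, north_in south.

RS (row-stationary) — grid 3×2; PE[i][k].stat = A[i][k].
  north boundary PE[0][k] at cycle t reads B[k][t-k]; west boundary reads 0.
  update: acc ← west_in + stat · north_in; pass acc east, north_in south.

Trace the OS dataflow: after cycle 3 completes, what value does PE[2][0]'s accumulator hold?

PE[2][0].acc = 72

OS on a 3×2 grid — tracing PE[2][0] and its feeders:
  step 0 · PE1,0: acc=0; fwd→0 fwd↓0
  step 0 · PE2,0: acc=0; fwd→0 fwd↓0
  step 1 · PE1,0: acc=21; fwd→3 fwd↓7
  step 1 · PE2,0: acc=0; fwd→0 fwd↓0
  step 2 · PE1,0: acc=53; fwd→8 fwd↓4
  step 2 · PE2,0: acc=56; fwd→8 fwd↓7
  step 3 · PE1,0: acc=53; fwd→0 fwd↓0
  step 3 · PE2,0: acc=72; fwd→4 fwd↓4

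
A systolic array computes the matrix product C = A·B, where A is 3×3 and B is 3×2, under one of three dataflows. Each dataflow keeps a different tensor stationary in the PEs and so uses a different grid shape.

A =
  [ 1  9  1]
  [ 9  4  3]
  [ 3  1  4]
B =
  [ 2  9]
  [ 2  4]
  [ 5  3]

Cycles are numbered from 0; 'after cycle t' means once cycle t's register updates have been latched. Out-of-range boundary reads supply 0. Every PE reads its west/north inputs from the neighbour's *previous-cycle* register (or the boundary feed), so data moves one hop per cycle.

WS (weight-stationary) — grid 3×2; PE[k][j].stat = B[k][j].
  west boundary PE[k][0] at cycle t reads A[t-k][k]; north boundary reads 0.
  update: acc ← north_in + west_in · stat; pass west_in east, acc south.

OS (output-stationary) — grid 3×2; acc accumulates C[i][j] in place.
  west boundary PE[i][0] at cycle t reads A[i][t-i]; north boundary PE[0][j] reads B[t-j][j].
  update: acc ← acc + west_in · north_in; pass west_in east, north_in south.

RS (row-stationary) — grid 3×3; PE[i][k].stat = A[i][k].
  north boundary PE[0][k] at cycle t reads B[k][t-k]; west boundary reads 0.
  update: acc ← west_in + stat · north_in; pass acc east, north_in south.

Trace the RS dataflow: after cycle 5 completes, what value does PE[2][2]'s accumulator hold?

PE[2][2].acc = 43

RS 3×3: PE[2][2] cycle-by-cycle (with neighbour feeds):
  cycle 0: PE[1][2] → acc 0, east 0, south 0
  cycle 0: PE[2][1] → acc 0, east 0, south 0
  cycle 0: PE[2][2] → acc 0, east 0, south 0
  cycle 1: PE[1][2] → acc 0, east 0, south 0
  cycle 1: PE[2][1] → acc 0, east 0, south 0
  cycle 1: PE[2][2] → acc 0, east 0, south 0
  cycle 2: PE[1][2] → acc 0, east 0, south 0
  cycle 2: PE[2][1] → acc 0, east 0, south 0
  cycle 2: PE[2][2] → acc 0, east 0, south 0
  cycle 3: PE[1][2] → acc 41, east 41, south 5
  cycle 3: PE[2][1] → acc 8, east 8, south 2
  cycle 3: PE[2][2] → acc 0, east 0, south 0
  cycle 4: PE[1][2] → acc 106, east 106, south 3
  cycle 4: PE[2][1] → acc 31, east 31, south 4
  cycle 4: PE[2][2] → acc 28, east 28, south 5
  cycle 5: PE[1][2] → acc 0, east 0, south 0
  cycle 5: PE[2][1] → acc 0, east 0, south 0
  cycle 5: PE[2][2] → acc 43, east 43, south 3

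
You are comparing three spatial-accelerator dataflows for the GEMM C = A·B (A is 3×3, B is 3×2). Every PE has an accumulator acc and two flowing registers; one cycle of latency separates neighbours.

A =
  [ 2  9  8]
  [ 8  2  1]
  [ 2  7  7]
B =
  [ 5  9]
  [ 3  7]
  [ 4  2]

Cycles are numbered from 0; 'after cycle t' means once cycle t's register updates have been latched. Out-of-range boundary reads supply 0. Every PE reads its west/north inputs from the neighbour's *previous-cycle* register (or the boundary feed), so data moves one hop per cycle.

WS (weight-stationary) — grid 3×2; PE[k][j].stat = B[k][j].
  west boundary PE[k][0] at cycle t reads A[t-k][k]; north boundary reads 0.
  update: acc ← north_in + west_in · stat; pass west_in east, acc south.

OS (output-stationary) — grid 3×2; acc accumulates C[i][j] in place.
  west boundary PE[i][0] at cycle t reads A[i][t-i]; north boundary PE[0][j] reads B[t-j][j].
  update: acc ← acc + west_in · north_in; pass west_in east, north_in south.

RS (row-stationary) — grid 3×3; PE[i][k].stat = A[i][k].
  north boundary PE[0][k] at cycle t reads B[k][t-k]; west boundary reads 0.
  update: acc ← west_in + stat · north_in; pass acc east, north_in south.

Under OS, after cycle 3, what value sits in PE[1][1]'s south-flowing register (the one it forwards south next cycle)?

register = 7

Tracing OS — 3×2 array, target PE[1][1]:
  after 0 — PE[0][1] acc=0, pass-E 0, pass-S 0
  after 0 — PE[1][0] acc=0, pass-E 0, pass-S 0
  after 0 — PE[1][1] acc=0, pass-E 0, pass-S 0
  after 1 — PE[0][1] acc=18, pass-E 2, pass-S 9
  after 1 — PE[1][0] acc=40, pass-E 8, pass-S 5
  after 1 — PE[1][1] acc=0, pass-E 0, pass-S 0
  after 2 — PE[0][1] acc=81, pass-E 9, pass-S 7
  after 2 — PE[1][0] acc=46, pass-E 2, pass-S 3
  after 2 — PE[1][1] acc=72, pass-E 8, pass-S 9
  after 3 — PE[0][1] acc=97, pass-E 8, pass-S 2
  after 3 — PE[1][0] acc=50, pass-E 1, pass-S 4
  after 3 — PE[1][1] acc=86, pass-E 2, pass-S 7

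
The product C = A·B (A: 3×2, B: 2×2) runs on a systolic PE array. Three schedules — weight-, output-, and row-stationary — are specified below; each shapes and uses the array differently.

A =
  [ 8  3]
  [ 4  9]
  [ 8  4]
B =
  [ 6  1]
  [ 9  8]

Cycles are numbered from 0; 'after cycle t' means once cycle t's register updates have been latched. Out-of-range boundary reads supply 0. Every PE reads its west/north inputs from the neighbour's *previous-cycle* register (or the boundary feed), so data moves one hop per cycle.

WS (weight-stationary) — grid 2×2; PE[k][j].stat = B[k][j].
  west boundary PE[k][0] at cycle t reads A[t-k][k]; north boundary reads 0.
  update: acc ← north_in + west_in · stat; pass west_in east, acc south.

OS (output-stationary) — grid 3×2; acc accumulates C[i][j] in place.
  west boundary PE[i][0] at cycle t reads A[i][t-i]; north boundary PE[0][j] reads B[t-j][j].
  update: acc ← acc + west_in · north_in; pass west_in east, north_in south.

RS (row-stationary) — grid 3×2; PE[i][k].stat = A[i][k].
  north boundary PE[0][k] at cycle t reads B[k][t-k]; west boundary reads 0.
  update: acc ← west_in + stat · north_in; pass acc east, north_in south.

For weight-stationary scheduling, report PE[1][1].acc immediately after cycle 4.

PE[1][1].acc = 40

Tracing WS — 2×2 array, target PE[1][1]:
  c0 r0c1: 0 / 0 / 0
  c0 r1c0: 0 / 0 / 0
  c0 r1c1: 0 / 0 / 0
  c1 r0c1: 8 / 8 / 8
  c1 r1c0: 75 / 3 / 75
  c1 r1c1: 0 / 0 / 0
  c2 r0c1: 4 / 4 / 4
  c2 r1c0: 105 / 9 / 105
  c2 r1c1: 32 / 3 / 32
  c3 r0c1: 8 / 8 / 8
  c3 r1c0: 84 / 4 / 84
  c3 r1c1: 76 / 9 / 76
  c4 r0c1: 0 / 0 / 0
  c4 r1c0: 0 / 0 / 0
  c4 r1c1: 40 / 4 / 40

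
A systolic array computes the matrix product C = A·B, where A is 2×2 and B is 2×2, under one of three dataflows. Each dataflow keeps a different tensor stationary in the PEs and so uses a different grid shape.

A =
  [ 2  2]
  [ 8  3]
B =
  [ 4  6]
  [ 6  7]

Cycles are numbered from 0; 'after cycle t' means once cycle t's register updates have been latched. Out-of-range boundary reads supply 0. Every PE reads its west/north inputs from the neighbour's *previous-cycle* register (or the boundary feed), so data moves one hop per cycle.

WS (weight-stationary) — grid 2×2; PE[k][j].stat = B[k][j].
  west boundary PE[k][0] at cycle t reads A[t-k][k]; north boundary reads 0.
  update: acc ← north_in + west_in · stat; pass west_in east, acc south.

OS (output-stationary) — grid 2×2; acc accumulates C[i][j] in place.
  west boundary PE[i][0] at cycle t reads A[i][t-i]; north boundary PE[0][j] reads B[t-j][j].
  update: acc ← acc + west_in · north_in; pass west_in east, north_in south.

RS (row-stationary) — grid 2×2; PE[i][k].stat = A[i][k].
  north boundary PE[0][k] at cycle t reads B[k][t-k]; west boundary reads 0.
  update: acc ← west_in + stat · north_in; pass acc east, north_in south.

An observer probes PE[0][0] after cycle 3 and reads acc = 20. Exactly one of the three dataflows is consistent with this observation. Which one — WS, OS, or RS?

— WS: 2×2; PE[0][0] trace:
  [0] (0,0) acc=8 (h:2 v:8)
  [1] (0,0) acc=32 (h:8 v:32)
  [2] (0,0) acc=0 (h:0 v:0)
  [3] (0,0) acc=0 (h:0 v:0)
— OS: 2×2; PE[0][0] trace:
  [0] (0,0) acc=8 (h:2 v:4)
  [1] (0,0) acc=20 (h:2 v:6)
  [2] (0,0) acc=20 (h:0 v:0)
  [3] (0,0) acc=20 (h:0 v:0)
— RS: 2×2; PE[0][0] trace:
  [0] (0,0) acc=8 (h:8 v:4)
  [1] (0,0) acc=12 (h:12 v:6)
  [2] (0,0) acc=0 (h:0 v:0)
  [3] (0,0) acc=0 (h:0 v:0)

dataflow = OS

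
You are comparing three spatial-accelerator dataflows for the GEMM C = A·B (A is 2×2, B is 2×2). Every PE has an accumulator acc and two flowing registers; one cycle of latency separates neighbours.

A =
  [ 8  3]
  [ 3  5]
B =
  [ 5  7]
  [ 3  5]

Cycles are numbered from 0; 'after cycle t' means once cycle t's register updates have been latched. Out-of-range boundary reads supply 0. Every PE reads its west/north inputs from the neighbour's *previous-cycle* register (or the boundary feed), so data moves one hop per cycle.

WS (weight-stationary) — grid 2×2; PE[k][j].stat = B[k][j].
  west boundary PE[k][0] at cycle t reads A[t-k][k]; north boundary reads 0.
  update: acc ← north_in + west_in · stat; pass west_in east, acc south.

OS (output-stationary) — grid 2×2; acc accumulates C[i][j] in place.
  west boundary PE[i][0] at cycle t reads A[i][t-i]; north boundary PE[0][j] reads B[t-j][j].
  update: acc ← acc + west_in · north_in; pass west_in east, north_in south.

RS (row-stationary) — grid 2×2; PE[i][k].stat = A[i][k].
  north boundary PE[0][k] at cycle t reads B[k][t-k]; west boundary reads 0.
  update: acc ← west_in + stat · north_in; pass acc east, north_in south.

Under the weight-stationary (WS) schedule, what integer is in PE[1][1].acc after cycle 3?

WS (2×2). Following PE[1][1] plus its west/north inputs:
  step 0 · PE0,1: acc=0; fwd→0 fwd↓0
  step 0 · PE1,0: acc=0; fwd→0 fwd↓0
  step 0 · PE1,1: acc=0; fwd→0 fwd↓0
  step 1 · PE0,1: acc=56; fwd→8 fwd↓56
  step 1 · PE1,0: acc=49; fwd→3 fwd↓49
  step 1 · PE1,1: acc=0; fwd→0 fwd↓0
  step 2 · PE0,1: acc=21; fwd→3 fwd↓21
  step 2 · PE1,0: acc=30; fwd→5 fwd↓30
  step 2 · PE1,1: acc=71; fwd→3 fwd↓71
  step 3 · PE0,1: acc=0; fwd→0 fwd↓0
  step 3 · PE1,0: acc=0; fwd→0 fwd↓0
  step 3 · PE1,1: acc=46; fwd→5 fwd↓46

PE[1][1].acc = 46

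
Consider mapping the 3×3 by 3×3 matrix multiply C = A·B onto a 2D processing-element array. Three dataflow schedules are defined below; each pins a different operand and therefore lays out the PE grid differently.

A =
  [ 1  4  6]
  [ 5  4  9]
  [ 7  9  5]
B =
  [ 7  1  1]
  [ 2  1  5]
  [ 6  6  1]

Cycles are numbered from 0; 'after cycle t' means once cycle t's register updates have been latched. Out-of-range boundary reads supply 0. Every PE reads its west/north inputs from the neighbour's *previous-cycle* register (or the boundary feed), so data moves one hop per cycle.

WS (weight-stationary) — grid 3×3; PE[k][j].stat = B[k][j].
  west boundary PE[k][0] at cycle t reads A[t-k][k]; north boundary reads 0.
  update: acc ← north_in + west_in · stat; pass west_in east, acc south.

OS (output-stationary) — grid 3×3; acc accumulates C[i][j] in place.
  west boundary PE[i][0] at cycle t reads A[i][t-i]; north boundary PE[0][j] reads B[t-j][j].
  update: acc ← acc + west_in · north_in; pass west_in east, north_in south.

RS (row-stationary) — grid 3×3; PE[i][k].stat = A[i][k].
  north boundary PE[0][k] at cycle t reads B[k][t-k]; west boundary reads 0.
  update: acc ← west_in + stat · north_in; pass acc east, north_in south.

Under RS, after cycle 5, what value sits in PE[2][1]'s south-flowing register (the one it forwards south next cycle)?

register = 5

Tracing RS — 3×3 array, target PE[2][1]:
  c0 r1c1: 0 / 0 / 0
  c0 r2c0: 0 / 0 / 0
  c0 r2c1: 0 / 0 / 0
  c1 r1c1: 0 / 0 / 0
  c1 r2c0: 0 / 0 / 0
  c1 r2c1: 0 / 0 / 0
  c2 r1c1: 43 / 43 / 2
  c2 r2c0: 49 / 49 / 7
  c2 r2c1: 0 / 0 / 0
  c3 r1c1: 9 / 9 / 1
  c3 r2c0: 7 / 7 / 1
  c3 r2c1: 67 / 67 / 2
  c4 r1c1: 25 / 25 / 5
  c4 r2c0: 7 / 7 / 1
  c4 r2c1: 16 / 16 / 1
  c5 r1c1: 0 / 0 / 0
  c5 r2c0: 0 / 0 / 0
  c5 r2c1: 52 / 52 / 5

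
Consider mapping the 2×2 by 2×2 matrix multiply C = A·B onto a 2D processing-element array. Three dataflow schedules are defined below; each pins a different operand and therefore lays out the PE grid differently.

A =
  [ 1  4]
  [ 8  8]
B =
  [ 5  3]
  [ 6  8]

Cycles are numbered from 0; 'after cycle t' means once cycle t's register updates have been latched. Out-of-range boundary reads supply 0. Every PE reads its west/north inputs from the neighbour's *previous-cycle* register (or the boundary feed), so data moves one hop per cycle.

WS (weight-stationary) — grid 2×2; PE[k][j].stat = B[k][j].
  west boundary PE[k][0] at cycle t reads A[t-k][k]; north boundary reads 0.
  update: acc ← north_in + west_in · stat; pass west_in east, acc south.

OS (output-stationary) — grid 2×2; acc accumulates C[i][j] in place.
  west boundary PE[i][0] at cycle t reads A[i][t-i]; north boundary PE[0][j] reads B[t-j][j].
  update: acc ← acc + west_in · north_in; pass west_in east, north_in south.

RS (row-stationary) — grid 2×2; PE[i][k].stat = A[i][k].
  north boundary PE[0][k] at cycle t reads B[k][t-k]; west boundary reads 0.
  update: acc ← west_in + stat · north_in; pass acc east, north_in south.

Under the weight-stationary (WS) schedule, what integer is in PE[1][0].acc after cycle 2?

WS on a 2×2 grid — tracing PE[1][0] and its feeders:
  after 0 — PE[0][0] acc=5, pass-E 1, pass-S 5
  after 0 — PE[1][0] acc=0, pass-E 0, pass-S 0
  after 1 — PE[0][0] acc=40, pass-E 8, pass-S 40
  after 1 — PE[1][0] acc=29, pass-E 4, pass-S 29
  after 2 — PE[0][0] acc=0, pass-E 0, pass-S 0
  after 2 — PE[1][0] acc=88, pass-E 8, pass-S 88

PE[1][0].acc = 88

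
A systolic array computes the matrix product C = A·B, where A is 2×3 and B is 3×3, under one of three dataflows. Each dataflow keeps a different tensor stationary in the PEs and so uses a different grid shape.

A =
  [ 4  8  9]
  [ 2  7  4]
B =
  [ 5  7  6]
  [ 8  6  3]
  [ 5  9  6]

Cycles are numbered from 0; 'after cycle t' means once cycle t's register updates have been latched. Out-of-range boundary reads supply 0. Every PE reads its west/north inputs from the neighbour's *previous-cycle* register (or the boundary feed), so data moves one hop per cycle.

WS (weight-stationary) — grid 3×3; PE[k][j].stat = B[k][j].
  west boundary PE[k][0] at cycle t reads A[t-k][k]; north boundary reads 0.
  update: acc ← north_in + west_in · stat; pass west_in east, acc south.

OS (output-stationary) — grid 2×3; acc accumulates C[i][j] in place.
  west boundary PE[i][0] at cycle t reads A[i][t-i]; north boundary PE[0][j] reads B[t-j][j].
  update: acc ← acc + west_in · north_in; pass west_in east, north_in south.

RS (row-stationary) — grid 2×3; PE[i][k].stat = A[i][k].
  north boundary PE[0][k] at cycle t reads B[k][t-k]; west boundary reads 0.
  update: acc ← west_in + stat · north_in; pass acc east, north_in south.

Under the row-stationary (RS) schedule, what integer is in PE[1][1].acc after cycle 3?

PE[1][1].acc = 56

RS (2×3). Following PE[1][1] plus its west/north inputs:
  0: (0,1).acc=0  regs=<0,0>
  0: (1,0).acc=0  regs=<0,0>
  0: (1,1).acc=0  regs=<0,0>
  1: (0,1).acc=84  regs=<84,8>
  1: (1,0).acc=10  regs=<10,5>
  1: (1,1).acc=0  regs=<0,0>
  2: (0,1).acc=76  regs=<76,6>
  2: (1,0).acc=14  regs=<14,7>
  2: (1,1).acc=66  regs=<66,8>
  3: (0,1).acc=48  regs=<48,3>
  3: (1,0).acc=12  regs=<12,6>
  3: (1,1).acc=56  regs=<56,6>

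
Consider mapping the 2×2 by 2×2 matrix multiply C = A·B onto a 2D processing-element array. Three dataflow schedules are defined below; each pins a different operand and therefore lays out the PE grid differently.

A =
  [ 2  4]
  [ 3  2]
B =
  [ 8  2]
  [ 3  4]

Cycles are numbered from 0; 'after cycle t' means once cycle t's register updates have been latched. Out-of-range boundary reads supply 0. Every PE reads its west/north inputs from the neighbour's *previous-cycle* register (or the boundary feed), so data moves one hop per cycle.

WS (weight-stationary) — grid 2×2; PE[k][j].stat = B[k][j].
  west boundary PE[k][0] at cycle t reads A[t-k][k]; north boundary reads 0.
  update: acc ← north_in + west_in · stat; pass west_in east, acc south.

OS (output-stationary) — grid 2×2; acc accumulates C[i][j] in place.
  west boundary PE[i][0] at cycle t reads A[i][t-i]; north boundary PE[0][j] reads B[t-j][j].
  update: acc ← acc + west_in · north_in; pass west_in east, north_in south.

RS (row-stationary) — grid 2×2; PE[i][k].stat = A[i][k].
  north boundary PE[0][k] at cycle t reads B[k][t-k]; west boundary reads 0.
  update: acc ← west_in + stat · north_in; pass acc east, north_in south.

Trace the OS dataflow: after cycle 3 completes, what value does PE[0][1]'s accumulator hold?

PE[0][1].acc = 20

Tracing OS — 2×2 array, target PE[0][1]:
  t=0 PE[0][0]: acc=16 h=2 v=8
  t=0 PE[0][1]: acc=0 h=0 v=0
  t=1 PE[0][0]: acc=28 h=4 v=3
  t=1 PE[0][1]: acc=4 h=2 v=2
  t=2 PE[0][0]: acc=28 h=0 v=0
  t=2 PE[0][1]: acc=20 h=4 v=4
  t=3 PE[0][0]: acc=28 h=0 v=0
  t=3 PE[0][1]: acc=20 h=0 v=0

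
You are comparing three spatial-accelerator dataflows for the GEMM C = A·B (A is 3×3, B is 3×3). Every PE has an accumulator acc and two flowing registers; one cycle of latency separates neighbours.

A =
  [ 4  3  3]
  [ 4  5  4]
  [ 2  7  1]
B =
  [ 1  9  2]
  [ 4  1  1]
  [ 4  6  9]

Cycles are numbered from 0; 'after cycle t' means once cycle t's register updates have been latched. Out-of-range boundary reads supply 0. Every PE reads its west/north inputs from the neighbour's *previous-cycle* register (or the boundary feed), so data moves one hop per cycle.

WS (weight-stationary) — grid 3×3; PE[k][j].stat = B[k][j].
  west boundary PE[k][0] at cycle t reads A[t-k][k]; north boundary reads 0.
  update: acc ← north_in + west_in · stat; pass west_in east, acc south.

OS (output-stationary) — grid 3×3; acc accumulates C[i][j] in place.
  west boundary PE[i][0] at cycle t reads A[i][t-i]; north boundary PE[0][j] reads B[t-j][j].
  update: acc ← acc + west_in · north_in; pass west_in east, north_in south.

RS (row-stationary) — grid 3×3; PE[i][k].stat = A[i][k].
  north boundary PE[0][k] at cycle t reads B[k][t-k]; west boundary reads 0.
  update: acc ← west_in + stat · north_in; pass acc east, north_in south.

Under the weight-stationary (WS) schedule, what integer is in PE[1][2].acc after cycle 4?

PE[1][2].acc = 13

WS 3×3: PE[1][2] cycle-by-cycle (with neighbour feeds):
  step 0 · PE0,2: acc=0; fwd→0 fwd↓0
  step 0 · PE1,1: acc=0; fwd→0 fwd↓0
  step 0 · PE1,2: acc=0; fwd→0 fwd↓0
  step 1 · PE0,2: acc=0; fwd→0 fwd↓0
  step 1 · PE1,1: acc=0; fwd→0 fwd↓0
  step 1 · PE1,2: acc=0; fwd→0 fwd↓0
  step 2 · PE0,2: acc=8; fwd→4 fwd↓8
  step 2 · PE1,1: acc=39; fwd→3 fwd↓39
  step 2 · PE1,2: acc=0; fwd→0 fwd↓0
  step 3 · PE0,2: acc=8; fwd→4 fwd↓8
  step 3 · PE1,1: acc=41; fwd→5 fwd↓41
  step 3 · PE1,2: acc=11; fwd→3 fwd↓11
  step 4 · PE0,2: acc=4; fwd→2 fwd↓4
  step 4 · PE1,1: acc=25; fwd→7 fwd↓25
  step 4 · PE1,2: acc=13; fwd→5 fwd↓13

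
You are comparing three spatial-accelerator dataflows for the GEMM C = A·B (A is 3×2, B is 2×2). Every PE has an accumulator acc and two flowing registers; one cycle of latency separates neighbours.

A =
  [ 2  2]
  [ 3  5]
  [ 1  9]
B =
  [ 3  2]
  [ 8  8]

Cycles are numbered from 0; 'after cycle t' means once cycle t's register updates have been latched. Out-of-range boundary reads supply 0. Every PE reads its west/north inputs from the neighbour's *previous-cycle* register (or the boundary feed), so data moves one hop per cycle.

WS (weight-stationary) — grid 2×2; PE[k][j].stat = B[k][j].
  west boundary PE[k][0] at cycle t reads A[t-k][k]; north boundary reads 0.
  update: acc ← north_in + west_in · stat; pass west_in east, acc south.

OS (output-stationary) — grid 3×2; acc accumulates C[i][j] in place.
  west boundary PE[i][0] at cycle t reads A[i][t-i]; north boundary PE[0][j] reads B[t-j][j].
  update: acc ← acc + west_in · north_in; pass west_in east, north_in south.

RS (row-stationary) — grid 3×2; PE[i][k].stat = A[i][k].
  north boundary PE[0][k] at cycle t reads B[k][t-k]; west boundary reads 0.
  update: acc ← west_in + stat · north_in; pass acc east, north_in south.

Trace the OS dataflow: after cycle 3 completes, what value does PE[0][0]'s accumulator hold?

PE[0][0].acc = 22

OS (3×2). Following PE[0][0] plus its west/north inputs:
  cycle 0: PE[0][0] → acc 6, east 2, south 3
  cycle 1: PE[0][0] → acc 22, east 2, south 8
  cycle 2: PE[0][0] → acc 22, east 0, south 0
  cycle 3: PE[0][0] → acc 22, east 0, south 0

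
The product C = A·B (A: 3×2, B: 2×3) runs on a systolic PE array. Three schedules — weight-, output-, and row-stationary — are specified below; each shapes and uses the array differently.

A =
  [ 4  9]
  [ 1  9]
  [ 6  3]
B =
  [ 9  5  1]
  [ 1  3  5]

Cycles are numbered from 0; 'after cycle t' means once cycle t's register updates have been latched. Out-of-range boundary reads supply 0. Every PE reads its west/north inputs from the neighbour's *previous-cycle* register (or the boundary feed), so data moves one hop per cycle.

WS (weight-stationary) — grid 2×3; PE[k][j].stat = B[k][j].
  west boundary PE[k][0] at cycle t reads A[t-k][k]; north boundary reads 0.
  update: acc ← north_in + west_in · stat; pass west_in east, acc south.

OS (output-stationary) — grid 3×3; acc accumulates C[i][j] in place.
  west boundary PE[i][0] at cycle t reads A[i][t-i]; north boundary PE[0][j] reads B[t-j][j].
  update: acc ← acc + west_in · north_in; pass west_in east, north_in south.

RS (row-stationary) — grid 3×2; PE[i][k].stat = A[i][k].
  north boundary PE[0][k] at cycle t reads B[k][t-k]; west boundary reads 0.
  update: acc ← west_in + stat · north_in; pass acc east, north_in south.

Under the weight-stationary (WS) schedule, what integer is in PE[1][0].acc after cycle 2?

WS on a 2×3 grid — tracing PE[1][0] and its feeders:
  after 0 — PE[0][0] acc=36, pass-E 4, pass-S 36
  after 0 — PE[1][0] acc=0, pass-E 0, pass-S 0
  after 1 — PE[0][0] acc=9, pass-E 1, pass-S 9
  after 1 — PE[1][0] acc=45, pass-E 9, pass-S 45
  after 2 — PE[0][0] acc=54, pass-E 6, pass-S 54
  after 2 — PE[1][0] acc=18, pass-E 9, pass-S 18

PE[1][0].acc = 18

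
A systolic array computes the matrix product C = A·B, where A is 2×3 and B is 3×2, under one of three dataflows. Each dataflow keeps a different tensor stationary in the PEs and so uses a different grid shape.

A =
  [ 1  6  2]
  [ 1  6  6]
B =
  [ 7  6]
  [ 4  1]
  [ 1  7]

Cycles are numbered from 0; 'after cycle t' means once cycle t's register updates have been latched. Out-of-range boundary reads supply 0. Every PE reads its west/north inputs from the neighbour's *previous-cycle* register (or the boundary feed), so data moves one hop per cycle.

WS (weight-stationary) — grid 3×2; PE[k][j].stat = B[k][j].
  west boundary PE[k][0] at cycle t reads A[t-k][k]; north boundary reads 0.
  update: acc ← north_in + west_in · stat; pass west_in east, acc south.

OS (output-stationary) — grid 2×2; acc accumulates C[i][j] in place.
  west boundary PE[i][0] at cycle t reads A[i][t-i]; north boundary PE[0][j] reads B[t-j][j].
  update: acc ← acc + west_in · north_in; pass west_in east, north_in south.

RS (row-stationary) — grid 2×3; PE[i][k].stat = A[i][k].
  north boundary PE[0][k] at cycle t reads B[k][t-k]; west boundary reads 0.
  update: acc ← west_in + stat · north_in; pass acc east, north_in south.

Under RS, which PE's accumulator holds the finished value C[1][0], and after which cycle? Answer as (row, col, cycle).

(row, col, cycle) = (1, 2, 3)

Under RS, C[1][0] lands at PE[1][2]:
  t=0 PE[1][2]: acc=0 h=0 v=0
  t=1 PE[1][2]: acc=0 h=0 v=0
  t=2 PE[1][2]: acc=0 h=0 v=0
  t=3 PE[1][2]: acc=37 h=37 v=1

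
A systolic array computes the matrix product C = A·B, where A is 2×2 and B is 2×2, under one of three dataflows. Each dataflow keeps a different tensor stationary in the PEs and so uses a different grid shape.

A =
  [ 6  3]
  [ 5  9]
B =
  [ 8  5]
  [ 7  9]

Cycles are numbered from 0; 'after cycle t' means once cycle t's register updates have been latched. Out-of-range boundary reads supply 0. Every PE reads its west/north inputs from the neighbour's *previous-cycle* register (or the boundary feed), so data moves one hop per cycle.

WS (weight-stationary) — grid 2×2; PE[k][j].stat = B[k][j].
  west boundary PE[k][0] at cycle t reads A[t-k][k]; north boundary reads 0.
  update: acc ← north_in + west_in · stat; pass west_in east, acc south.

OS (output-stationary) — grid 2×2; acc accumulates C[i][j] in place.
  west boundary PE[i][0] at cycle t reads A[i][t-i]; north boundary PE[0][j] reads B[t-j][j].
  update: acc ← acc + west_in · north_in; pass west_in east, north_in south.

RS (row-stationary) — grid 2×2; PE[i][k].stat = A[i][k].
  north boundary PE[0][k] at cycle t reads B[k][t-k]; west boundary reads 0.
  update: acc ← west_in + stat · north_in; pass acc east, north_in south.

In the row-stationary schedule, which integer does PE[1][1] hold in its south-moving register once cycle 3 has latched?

RS 2×2: PE[1][1] cycle-by-cycle (with neighbour feeds):
  step 0 · PE0,1: acc=0; fwd→0 fwd↓0
  step 0 · PE1,0: acc=0; fwd→0 fwd↓0
  step 0 · PE1,1: acc=0; fwd→0 fwd↓0
  step 1 · PE0,1: acc=69; fwd→69 fwd↓7
  step 1 · PE1,0: acc=40; fwd→40 fwd↓8
  step 1 · PE1,1: acc=0; fwd→0 fwd↓0
  step 2 · PE0,1: acc=57; fwd→57 fwd↓9
  step 2 · PE1,0: acc=25; fwd→25 fwd↓5
  step 2 · PE1,1: acc=103; fwd→103 fwd↓7
  step 3 · PE0,1: acc=0; fwd→0 fwd↓0
  step 3 · PE1,0: acc=0; fwd→0 fwd↓0
  step 3 · PE1,1: acc=106; fwd→106 fwd↓9

register = 9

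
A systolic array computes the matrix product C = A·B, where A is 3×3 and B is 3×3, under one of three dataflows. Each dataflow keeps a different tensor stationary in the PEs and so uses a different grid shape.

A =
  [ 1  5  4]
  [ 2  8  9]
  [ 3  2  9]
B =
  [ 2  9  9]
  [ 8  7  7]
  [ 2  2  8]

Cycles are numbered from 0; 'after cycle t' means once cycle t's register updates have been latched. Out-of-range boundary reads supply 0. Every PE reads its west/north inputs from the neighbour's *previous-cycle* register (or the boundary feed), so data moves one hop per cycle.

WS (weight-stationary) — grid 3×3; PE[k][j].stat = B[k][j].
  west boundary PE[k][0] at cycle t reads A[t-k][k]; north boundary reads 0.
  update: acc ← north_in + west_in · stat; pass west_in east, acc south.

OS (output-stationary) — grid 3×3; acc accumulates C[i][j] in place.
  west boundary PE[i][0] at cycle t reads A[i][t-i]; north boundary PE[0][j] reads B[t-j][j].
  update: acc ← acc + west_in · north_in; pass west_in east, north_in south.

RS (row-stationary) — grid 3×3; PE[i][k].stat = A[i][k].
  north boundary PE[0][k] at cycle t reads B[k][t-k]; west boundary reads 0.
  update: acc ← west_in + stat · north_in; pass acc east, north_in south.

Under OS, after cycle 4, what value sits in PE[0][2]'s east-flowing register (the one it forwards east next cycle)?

register = 4

OS 3×3: PE[0][2] cycle-by-cycle (with neighbour feeds):
  step 0 · PE0,1: acc=0; fwd→0 fwd↓0
  step 0 · PE0,2: acc=0; fwd→0 fwd↓0
  step 1 · PE0,1: acc=9; fwd→1 fwd↓9
  step 1 · PE0,2: acc=0; fwd→0 fwd↓0
  step 2 · PE0,1: acc=44; fwd→5 fwd↓7
  step 2 · PE0,2: acc=9; fwd→1 fwd↓9
  step 3 · PE0,1: acc=52; fwd→4 fwd↓2
  step 3 · PE0,2: acc=44; fwd→5 fwd↓7
  step 4 · PE0,1: acc=52; fwd→0 fwd↓0
  step 4 · PE0,2: acc=76; fwd→4 fwd↓8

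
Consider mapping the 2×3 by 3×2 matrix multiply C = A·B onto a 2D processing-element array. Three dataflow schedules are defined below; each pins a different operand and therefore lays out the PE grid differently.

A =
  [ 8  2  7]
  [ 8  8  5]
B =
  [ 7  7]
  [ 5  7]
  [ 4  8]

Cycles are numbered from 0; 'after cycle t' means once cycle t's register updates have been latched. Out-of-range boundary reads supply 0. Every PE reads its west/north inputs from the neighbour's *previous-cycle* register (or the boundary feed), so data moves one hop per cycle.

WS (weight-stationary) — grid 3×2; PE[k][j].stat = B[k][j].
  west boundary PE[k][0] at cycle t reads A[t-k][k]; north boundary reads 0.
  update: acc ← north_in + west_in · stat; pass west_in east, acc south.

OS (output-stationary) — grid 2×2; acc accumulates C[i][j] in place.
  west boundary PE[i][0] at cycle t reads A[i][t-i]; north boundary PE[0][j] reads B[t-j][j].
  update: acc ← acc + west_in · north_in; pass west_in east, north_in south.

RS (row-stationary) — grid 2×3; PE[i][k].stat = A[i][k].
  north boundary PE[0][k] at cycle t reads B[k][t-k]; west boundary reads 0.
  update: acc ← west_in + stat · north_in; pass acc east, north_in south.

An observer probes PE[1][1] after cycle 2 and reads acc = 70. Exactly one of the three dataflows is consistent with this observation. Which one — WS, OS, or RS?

dataflow = WS

— WS: 3×2; PE[1][1] trace:
  0: (1,1).acc=0  regs=<0,0>
  1: (1,1).acc=0  regs=<0,0>
  2: (1,1).acc=70  regs=<2,70>
— OS: 2×2; PE[1][1] trace:
  0: (1,1).acc=0  regs=<0,0>
  1: (1,1).acc=0  regs=<0,0>
  2: (1,1).acc=56  regs=<8,7>
— RS: 2×3; PE[1][1] trace:
  0: (1,1).acc=0  regs=<0,0>
  1: (1,1).acc=0  regs=<0,0>
  2: (1,1).acc=96  regs=<96,5>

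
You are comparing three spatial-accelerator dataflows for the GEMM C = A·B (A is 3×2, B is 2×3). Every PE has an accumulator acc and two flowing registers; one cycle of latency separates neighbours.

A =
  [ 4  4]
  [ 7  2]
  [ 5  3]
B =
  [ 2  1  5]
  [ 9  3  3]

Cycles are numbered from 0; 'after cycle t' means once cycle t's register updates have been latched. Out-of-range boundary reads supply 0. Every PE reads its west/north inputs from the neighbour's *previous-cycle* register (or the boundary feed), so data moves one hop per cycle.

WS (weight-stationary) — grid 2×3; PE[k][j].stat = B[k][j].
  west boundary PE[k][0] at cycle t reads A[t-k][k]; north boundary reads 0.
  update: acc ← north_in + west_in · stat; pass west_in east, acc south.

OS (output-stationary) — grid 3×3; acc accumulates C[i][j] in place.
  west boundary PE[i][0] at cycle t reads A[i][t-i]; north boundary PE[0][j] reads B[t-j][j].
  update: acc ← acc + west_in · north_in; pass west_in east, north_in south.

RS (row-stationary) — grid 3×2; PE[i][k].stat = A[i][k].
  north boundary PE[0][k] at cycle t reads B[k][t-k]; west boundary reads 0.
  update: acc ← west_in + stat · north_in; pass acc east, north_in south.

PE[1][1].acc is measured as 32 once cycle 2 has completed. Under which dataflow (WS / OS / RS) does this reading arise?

WS [2×3] PE[1][1] across cycles:
  cycle 0: PE[1][1] → acc 0, east 0, south 0
  cycle 1: PE[1][1] → acc 0, east 0, south 0
  cycle 2: PE[1][1] → acc 16, east 4, south 16
OS [3×3] PE[1][1] across cycles:
  cycle 0: PE[1][1] → acc 0, east 0, south 0
  cycle 1: PE[1][1] → acc 0, east 0, south 0
  cycle 2: PE[1][1] → acc 7, east 7, south 1
RS [3×2] PE[1][1] across cycles:
  cycle 0: PE[1][1] → acc 0, east 0, south 0
  cycle 1: PE[1][1] → acc 0, east 0, south 0
  cycle 2: PE[1][1] → acc 32, east 32, south 9

dataflow = RS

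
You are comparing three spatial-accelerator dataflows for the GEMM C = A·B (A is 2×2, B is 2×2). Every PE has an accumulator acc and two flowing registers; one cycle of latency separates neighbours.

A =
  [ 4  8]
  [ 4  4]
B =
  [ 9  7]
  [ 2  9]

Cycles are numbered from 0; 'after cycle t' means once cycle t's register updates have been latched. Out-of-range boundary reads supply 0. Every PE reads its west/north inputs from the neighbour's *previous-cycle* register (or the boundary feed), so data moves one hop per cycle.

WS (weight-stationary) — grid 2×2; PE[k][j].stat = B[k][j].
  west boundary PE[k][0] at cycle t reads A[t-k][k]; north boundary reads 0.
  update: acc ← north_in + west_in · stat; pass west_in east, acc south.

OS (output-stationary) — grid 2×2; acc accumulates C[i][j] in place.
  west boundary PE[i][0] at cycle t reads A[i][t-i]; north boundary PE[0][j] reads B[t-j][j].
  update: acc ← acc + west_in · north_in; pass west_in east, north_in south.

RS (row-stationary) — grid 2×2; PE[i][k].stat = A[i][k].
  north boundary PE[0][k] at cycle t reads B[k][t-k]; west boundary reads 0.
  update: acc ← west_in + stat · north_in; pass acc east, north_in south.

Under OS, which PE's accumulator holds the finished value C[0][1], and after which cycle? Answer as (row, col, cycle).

Under OS, C[0][1] lands at PE[0][1]:
  after 0 — PE[0][1] acc=0, pass-E 0, pass-S 0
  after 1 — PE[0][1] acc=28, pass-E 4, pass-S 7
  after 2 — PE[0][1] acc=100, pass-E 8, pass-S 9

(row, col, cycle) = (0, 1, 2)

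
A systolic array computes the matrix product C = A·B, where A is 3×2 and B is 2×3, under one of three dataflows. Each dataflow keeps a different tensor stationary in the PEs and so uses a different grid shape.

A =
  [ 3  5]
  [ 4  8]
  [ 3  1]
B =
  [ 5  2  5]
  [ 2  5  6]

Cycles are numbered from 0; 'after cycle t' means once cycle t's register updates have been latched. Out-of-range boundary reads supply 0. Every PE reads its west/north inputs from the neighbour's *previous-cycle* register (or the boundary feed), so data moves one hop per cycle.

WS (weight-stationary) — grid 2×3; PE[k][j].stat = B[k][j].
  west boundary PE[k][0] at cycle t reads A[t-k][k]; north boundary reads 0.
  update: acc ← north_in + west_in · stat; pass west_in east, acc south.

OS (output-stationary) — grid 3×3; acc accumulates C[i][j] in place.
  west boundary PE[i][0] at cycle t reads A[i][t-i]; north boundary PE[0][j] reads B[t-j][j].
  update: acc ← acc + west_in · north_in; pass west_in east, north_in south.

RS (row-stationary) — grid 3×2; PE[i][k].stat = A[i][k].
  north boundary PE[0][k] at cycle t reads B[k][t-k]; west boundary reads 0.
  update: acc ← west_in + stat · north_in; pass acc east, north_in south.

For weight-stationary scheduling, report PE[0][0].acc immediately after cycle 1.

WS 2×3: PE[0][0] cycle-by-cycle (with neighbour feeds):
  @0  [0,0]  acc 15  |  →3  ↓15
  @1  [0,0]  acc 20  |  →4  ↓20

PE[0][0].acc = 20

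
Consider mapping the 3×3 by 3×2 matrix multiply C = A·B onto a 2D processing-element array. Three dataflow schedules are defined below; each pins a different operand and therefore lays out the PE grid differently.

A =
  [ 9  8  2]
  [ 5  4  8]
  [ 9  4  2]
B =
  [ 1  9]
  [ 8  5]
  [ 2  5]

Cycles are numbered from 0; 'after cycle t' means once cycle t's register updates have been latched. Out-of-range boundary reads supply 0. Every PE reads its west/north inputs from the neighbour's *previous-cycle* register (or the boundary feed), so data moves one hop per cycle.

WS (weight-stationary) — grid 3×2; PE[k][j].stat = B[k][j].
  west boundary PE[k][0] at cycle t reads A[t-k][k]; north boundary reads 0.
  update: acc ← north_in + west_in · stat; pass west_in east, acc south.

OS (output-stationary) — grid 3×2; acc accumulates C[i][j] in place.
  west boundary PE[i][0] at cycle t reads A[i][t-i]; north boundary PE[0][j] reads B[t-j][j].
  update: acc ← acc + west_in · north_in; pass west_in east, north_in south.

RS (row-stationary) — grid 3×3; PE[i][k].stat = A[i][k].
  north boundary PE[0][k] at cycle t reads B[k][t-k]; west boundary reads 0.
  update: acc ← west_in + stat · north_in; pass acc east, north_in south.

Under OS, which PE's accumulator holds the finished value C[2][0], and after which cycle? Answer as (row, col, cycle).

(row, col, cycle) = (2, 0, 4)

Under OS, C[2][0] lands at PE[2][0]:
  @0  [2,0]  acc 0  |  →0  ↓0
  @1  [2,0]  acc 0  |  →0  ↓0
  @2  [2,0]  acc 9  |  →9  ↓1
  @3  [2,0]  acc 41  |  →4  ↓8
  @4  [2,0]  acc 45  |  →2  ↓2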